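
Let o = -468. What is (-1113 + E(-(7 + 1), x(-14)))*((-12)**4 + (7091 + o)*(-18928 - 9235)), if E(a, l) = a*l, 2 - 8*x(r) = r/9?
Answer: 1874166767837/9 ≈ 2.0824e+11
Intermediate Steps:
x(r) = 1/4 - r/72 (x(r) = 1/4 - r/(8*9) = 1/4 - r/72)
(-1113 + E(-(7 + 1), x(-14)))*((-12)**4 + (7091 + o)*(-18928 - 9235)) = (-1113 + (-(7 + 1))*(1/4 - 1/72*(-14)))*((-12)**4 + (7091 - 468)*(-18928 - 9235)) = (-1113 + (-1*8)*(1/4 + 7/36))*(20736 + 6623*(-28163)) = (-1113 - 8*4/9)*(20736 - 186523549) = (-1113 - 32/9)*(-186502813) = -10049/9*(-186502813) = 1874166767837/9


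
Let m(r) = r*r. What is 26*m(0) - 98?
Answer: -98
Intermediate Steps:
m(r) = r²
26*m(0) - 98 = 26*0² - 98 = 26*0 - 98 = 0 - 98 = -98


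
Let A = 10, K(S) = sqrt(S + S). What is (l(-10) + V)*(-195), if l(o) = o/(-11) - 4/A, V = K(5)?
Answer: -1092/11 - 195*sqrt(10) ≈ -715.92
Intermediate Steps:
K(S) = sqrt(2)*sqrt(S) (K(S) = sqrt(2*S) = sqrt(2)*sqrt(S))
V = sqrt(10) (V = sqrt(2)*sqrt(5) = sqrt(10) ≈ 3.1623)
l(o) = -2/5 - o/11 (l(o) = o/(-11) - 4/10 = o*(-1/11) - 4*1/10 = -o/11 - 2/5 = -2/5 - o/11)
(l(-10) + V)*(-195) = ((-2/5 - 1/11*(-10)) + sqrt(10))*(-195) = ((-2/5 + 10/11) + sqrt(10))*(-195) = (28/55 + sqrt(10))*(-195) = -1092/11 - 195*sqrt(10)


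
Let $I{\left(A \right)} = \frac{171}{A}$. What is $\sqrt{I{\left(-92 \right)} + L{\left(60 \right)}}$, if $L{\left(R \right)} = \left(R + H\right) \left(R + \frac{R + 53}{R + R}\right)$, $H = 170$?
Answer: $\frac{2 \sqrt{16681026}}{69} \approx 118.38$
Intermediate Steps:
$L{\left(R \right)} = \left(170 + R\right) \left(R + \frac{53 + R}{2 R}\right)$ ($L{\left(R \right)} = \left(R + 170\right) \left(R + \frac{R + 53}{R + R}\right) = \left(170 + R\right) \left(R + \frac{53 + R}{2 R}\right)$)
$\sqrt{I{\left(-92 \right)} + L{\left(60 \right)}} = \sqrt{\frac{171}{-92} + \left(\frac{223}{2} + 60^{2} + \frac{4505}{60} + \frac{341}{2} \cdot 60\right)} = \sqrt{171 \left(- \frac{1}{92}\right) + \left(\frac{223}{2} + 3600 + 4505 \cdot \frac{1}{60} + 10230\right)} = \sqrt{- \frac{171}{92} + \left(\frac{223}{2} + 3600 + \frac{901}{12} + 10230\right)} = \sqrt{- \frac{171}{92} + \frac{168199}{12}} = \sqrt{\frac{967016}{69}} = \frac{2 \sqrt{16681026}}{69}$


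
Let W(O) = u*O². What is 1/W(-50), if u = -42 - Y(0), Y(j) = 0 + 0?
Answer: -1/105000 ≈ -9.5238e-6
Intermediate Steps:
Y(j) = 0
u = -42 (u = -42 - 1*0 = -42 + 0 = -42)
W(O) = -42*O²
1/W(-50) = 1/(-42*(-50)²) = 1/(-42*2500) = 1/(-105000) = -1/105000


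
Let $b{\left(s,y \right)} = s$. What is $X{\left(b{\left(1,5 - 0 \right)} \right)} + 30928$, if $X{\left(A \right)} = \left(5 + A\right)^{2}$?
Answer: $30964$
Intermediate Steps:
$X{\left(b{\left(1,5 - 0 \right)} \right)} + 30928 = \left(5 + 1\right)^{2} + 30928 = 6^{2} + 30928 = 36 + 30928 = 30964$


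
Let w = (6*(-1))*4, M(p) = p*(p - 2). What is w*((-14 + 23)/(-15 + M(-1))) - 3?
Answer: 15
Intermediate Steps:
M(p) = p*(-2 + p)
w = -24 (w = -6*4 = -24)
w*((-14 + 23)/(-15 + M(-1))) - 3 = -24*(-14 + 23)/(-15 - (-2 - 1)) - 3 = -216/(-15 - 1*(-3)) - 3 = -216/(-15 + 3) - 3 = -216/(-12) - 3 = -216*(-1)/12 - 3 = -24*(-3/4) - 3 = 18 - 3 = 15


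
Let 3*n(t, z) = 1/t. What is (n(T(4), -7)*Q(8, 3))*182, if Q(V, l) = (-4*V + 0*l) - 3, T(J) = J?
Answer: -3185/6 ≈ -530.83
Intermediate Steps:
n(t, z) = 1/(3*t)
Q(V, l) = -3 - 4*V (Q(V, l) = (-4*V + 0) - 3 = -4*V - 3 = -3 - 4*V)
(n(T(4), -7)*Q(8, 3))*182 = (((⅓)/4)*(-3 - 4*8))*182 = (((⅓)*(¼))*(-3 - 32))*182 = ((1/12)*(-35))*182 = -35/12*182 = -3185/6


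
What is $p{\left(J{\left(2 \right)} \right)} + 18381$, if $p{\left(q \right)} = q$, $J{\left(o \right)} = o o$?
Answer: $18385$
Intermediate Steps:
$J{\left(o \right)} = o^{2}$
$p{\left(J{\left(2 \right)} \right)} + 18381 = 2^{2} + 18381 = 4 + 18381 = 18385$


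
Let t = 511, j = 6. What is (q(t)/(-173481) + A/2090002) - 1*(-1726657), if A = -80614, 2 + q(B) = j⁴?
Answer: 313021872450218056/181287818481 ≈ 1.7267e+6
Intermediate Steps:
q(B) = 1294 (q(B) = -2 + 6⁴ = -2 + 1296 = 1294)
(q(t)/(-173481) + A/2090002) - 1*(-1726657) = (1294/(-173481) - 80614/2090002) - 1*(-1726657) = (1294*(-1/173481) - 80614*1/2090002) + 1726657 = (-1294/173481 - 40307/1045001) + 1726657 = -8344729961/181287818481 + 1726657 = 313021872450218056/181287818481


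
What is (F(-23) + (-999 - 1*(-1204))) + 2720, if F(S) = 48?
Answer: 2973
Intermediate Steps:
(F(-23) + (-999 - 1*(-1204))) + 2720 = (48 + (-999 - 1*(-1204))) + 2720 = (48 + (-999 + 1204)) + 2720 = (48 + 205) + 2720 = 253 + 2720 = 2973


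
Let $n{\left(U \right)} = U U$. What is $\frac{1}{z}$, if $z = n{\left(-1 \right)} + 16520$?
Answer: $\frac{1}{16521} \approx 6.0529 \cdot 10^{-5}$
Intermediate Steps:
$n{\left(U \right)} = U^{2}$
$z = 16521$ ($z = \left(-1\right)^{2} + 16520 = 1 + 16520 = 16521$)
$\frac{1}{z} = \frac{1}{16521}$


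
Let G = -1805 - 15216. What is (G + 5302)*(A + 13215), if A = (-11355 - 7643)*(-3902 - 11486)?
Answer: -3426101670641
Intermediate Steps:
G = -17021
A = 292341224 (A = -18998*(-15388) = 292341224)
(G + 5302)*(A + 13215) = (-17021 + 5302)*(292341224 + 13215) = -11719*292354439 = -3426101670641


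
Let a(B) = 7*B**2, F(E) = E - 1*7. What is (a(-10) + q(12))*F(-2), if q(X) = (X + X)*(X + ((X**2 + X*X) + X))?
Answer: -73692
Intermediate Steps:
F(E) = -7 + E (F(E) = E - 7 = -7 + E)
q(X) = 2*X*(2*X + 2*X**2) (q(X) = (2*X)*(X + ((X**2 + X**2) + X)) = (2*X)*(X + (2*X**2 + X)) = (2*X)*(X + (X + 2*X**2)) = (2*X)*(2*X + 2*X**2) = 2*X*(2*X + 2*X**2))
(a(-10) + q(12))*F(-2) = (7*(-10)**2 + 4*12**2*(1 + 12))*(-7 - 2) = (7*100 + 4*144*13)*(-9) = (700 + 7488)*(-9) = 8188*(-9) = -73692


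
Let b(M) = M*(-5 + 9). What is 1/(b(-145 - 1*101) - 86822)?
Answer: -1/87806 ≈ -1.1389e-5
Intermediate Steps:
b(M) = 4*M (b(M) = M*4 = 4*M)
1/(b(-145 - 1*101) - 86822) = 1/(4*(-145 - 1*101) - 86822) = 1/(4*(-145 - 101) - 86822) = 1/(4*(-246) - 86822) = 1/(-984 - 86822) = 1/(-87806) = -1/87806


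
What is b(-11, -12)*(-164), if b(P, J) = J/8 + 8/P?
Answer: 4018/11 ≈ 365.27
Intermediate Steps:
b(P, J) = 8/P + J/8 (b(P, J) = J*(⅛) + 8/P = J/8 + 8/P = 8/P + J/8)
b(-11, -12)*(-164) = (8/(-11) + (⅛)*(-12))*(-164) = (8*(-1/11) - 3/2)*(-164) = (-8/11 - 3/2)*(-164) = -49/22*(-164) = 4018/11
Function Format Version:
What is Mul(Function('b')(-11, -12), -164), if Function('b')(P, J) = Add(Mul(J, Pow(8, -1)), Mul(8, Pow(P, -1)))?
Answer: Rational(4018, 11) ≈ 365.27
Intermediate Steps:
Function('b')(P, J) = Add(Mul(8, Pow(P, -1)), Mul(Rational(1, 8), J)) (Function('b')(P, J) = Add(Mul(J, Rational(1, 8)), Mul(8, Pow(P, -1))) = Add(Mul(Rational(1, 8), J), Mul(8, Pow(P, -1))) = Add(Mul(8, Pow(P, -1)), Mul(Rational(1, 8), J)))
Mul(Function('b')(-11, -12), -164) = Mul(Add(Mul(8, Pow(-11, -1)), Mul(Rational(1, 8), -12)), -164) = Mul(Add(Mul(8, Rational(-1, 11)), Rational(-3, 2)), -164) = Mul(Add(Rational(-8, 11), Rational(-3, 2)), -164) = Mul(Rational(-49, 22), -164) = Rational(4018, 11)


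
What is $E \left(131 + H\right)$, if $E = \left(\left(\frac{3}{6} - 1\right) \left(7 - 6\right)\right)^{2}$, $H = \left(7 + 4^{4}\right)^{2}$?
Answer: $17325$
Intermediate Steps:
$H = 69169$ ($H = \left(7 + 256\right)^{2} = 263^{2} = 69169$)
$E = \frac{1}{4}$ ($E = \left(\left(3 \cdot \frac{1}{6} - 1\right) 1\right)^{2} = \left(\left(\frac{1}{2} - 1\right) 1\right)^{2} = \left(\left(- \frac{1}{2}\right) 1\right)^{2} = \left(- \frac{1}{2}\right)^{2} = \frac{1}{4} \approx 0.25$)
$E \left(131 + H\right) = \frac{131 + 69169}{4} = \frac{1}{4} \cdot 69300 = 17325$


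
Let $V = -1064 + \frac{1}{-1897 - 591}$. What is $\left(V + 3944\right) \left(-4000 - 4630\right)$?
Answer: $- \frac{30918869285}{1244} \approx -2.4854 \cdot 10^{7}$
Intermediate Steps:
$V = - \frac{2647233}{2488}$ ($V = -1064 + \frac{1}{-2488} = -1064 - \frac{1}{2488} = - \frac{2647233}{2488} \approx -1064.0$)
$\left(V + 3944\right) \left(-4000 - 4630\right) = \left(- \frac{2647233}{2488} + 3944\right) \left(-4000 - 4630\right) = \frac{7165439}{2488} \left(-8630\right) = - \frac{30918869285}{1244}$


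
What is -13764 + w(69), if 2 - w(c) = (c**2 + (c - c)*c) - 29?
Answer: -18494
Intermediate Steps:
w(c) = 31 - c**2 (w(c) = 2 - ((c**2 + (c - c)*c) - 29) = 2 - ((c**2 + 0*c) - 29) = 2 - ((c**2 + 0) - 29) = 2 - (c**2 - 29) = 2 - (-29 + c**2) = 2 + (29 - c**2) = 31 - c**2)
-13764 + w(69) = -13764 + (31 - 1*69**2) = -13764 + (31 - 1*4761) = -13764 + (31 - 4761) = -13764 - 4730 = -18494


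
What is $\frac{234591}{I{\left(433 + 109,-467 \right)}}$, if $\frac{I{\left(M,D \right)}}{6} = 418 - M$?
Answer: $- \frac{78197}{248} \approx -315.31$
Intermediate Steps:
$I{\left(M,D \right)} = 2508 - 6 M$ ($I{\left(M,D \right)} = 6 \left(418 - M\right) = 2508 - 6 M$)
$\frac{234591}{I{\left(433 + 109,-467 \right)}} = \frac{234591}{2508 - 6 \left(433 + 109\right)} = \frac{234591}{2508 - 3252} = \frac{234591}{-744} = 234591 \left(- \frac{1}{744}\right) = - \frac{78197}{248}$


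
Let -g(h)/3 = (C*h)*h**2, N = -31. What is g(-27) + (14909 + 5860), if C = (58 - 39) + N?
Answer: -687819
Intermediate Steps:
C = -12 (C = (58 - 39) - 31 = 19 - 31 = -12)
g(h) = 36*h**3 (g(h) = -3*(-12*h)*h**2 = -(-36)*h**3 = 36*h**3)
g(-27) + (14909 + 5860) = 36*(-27)**3 + (14909 + 5860) = 36*(-19683) + 20769 = -708588 + 20769 = -687819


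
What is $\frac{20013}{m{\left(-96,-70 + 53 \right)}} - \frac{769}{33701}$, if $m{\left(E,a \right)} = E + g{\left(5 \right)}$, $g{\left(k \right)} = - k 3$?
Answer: $- \frac{224847824}{1246937} \approx -180.32$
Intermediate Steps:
$g{\left(k \right)} = - 3 k$
$m{\left(E,a \right)} = -15 + E$ ($m{\left(E,a \right)} = E - 15 = -15 + E$)
$\frac{20013}{m{\left(-96,-70 + 53 \right)}} - \frac{769}{33701} = \frac{20013}{-15 - 96} - \frac{769}{33701} = \frac{20013}{-111} - \frac{769}{33701} = 20013 \left(- \frac{1}{111}\right) - \frac{769}{33701} = - \frac{6671}{37} - \frac{769}{33701} = - \frac{224847824}{1246937}$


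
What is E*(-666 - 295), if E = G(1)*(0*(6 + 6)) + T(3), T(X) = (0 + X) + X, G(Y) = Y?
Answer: -5766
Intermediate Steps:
T(X) = 2*X (T(X) = X + X = 2*X)
E = 6 (E = 1*(0*(6 + 6)) + 2*3 = 1*(0*12) + 6 = 1*0 + 6 = 0 + 6 = 6)
E*(-666 - 295) = 6*(-666 - 295) = 6*(-961) = -5766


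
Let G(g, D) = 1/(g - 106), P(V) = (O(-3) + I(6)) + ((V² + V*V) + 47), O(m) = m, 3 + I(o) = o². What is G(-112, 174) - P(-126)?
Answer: -6938723/218 ≈ -31829.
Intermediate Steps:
I(o) = -3 + o²
P(V) = 77 + 2*V² (P(V) = (-3 + (-3 + 6²)) + ((V² + V*V) + 47) = (-3 + (-3 + 36)) + ((V² + V²) + 47) = (-3 + 33) + (2*V² + 47) = 30 + (47 + 2*V²) = 77 + 2*V²)
G(g, D) = 1/(-106 + g)
G(-112, 174) - P(-126) = 1/(-106 - 112) - (77 + 2*(-126)²) = 1/(-218) - (77 + 2*15876) = -1/218 - (77 + 31752) = -1/218 - 1*31829 = -1/218 - 31829 = -6938723/218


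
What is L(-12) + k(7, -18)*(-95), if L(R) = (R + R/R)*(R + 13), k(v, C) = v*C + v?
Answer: 11294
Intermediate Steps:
k(v, C) = v + C*v (k(v, C) = C*v + v = v + C*v)
L(R) = (1 + R)*(13 + R) (L(R) = (R + 1)*(13 + R) = (1 + R)*(13 + R))
L(-12) + k(7, -18)*(-95) = (13 + (-12)**2 + 14*(-12)) + (7*(1 - 18))*(-95) = (13 + 144 - 168) + (7*(-17))*(-95) = -11 - 119*(-95) = -11 + 11305 = 11294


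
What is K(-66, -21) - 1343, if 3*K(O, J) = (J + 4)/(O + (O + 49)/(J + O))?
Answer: -7688182/5725 ≈ -1342.9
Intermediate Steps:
K(O, J) = (4 + J)/(3*(O + (49 + O)/(J + O))) (K(O, J) = ((J + 4)/(O + (O + 49)/(J + O)))/3 = ((4 + J)/(O + (49 + O)/(J + O)))/3 = (4 + J)/(3*(O + (49 + O)/(J + O))))
K(-66, -21) - 1343 = ((-21)**2 + 4*(-21) + 4*(-66) - 21*(-66))/(3*(49 - 66 + (-66)**2 - 21*(-66))) - 1343 = (441 - 84 - 264 + 1386)/(3*(49 - 66 + 4356 + 1386)) - 1343 = (1/3)*1479/5725 - 1343 = (1/3)*(1/5725)*1479 - 1343 = 493/5725 - 1343 = -7688182/5725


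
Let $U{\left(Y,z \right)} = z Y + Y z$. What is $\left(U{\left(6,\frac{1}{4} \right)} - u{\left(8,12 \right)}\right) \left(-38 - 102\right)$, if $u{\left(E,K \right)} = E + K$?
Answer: $2380$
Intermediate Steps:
$U{\left(Y,z \right)} = 2 Y z$ ($U{\left(Y,z \right)} = Y z + Y z = 2 Y z$)
$\left(U{\left(6,\frac{1}{4} \right)} - u{\left(8,12 \right)}\right) \left(-38 - 102\right) = \left(2 \cdot 6 \cdot \frac{1}{4} - \left(8 + 12\right)\right) \left(-38 - 102\right) = \left(2 \cdot 6 \cdot \frac{1}{4} - 20\right) \left(-140\right) = \left(3 - 20\right) \left(-140\right) = \left(-17\right) \left(-140\right) = 2380$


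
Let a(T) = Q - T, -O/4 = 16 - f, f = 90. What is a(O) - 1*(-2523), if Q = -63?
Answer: 2164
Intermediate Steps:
O = 296 (O = -4*(16 - 1*90) = -4*(16 - 90) = -4*(-74) = 296)
a(T) = -63 - T
a(O) - 1*(-2523) = (-63 - 1*296) - 1*(-2523) = (-63 - 296) + 2523 = -359 + 2523 = 2164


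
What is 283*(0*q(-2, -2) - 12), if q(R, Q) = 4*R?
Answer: -3396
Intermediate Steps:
283*(0*q(-2, -2) - 12) = 283*(0*(4*(-2)) - 12) = 283*(0*(-8) - 12) = 283*(0 - 12) = 283*(-12) = -3396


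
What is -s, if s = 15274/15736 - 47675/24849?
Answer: 26476441/27930276 ≈ 0.94795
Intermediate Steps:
s = -26476441/27930276 (s = 15274*(1/15736) - 47675*1/24849 = 1091/1124 - 47675/24849 = -26476441/27930276 ≈ -0.94795)
-s = -1*(-26476441/27930276) = 26476441/27930276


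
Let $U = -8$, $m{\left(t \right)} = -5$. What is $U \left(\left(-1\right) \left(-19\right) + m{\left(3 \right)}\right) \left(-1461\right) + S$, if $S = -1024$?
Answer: $162608$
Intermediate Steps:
$U \left(\left(-1\right) \left(-19\right) + m{\left(3 \right)}\right) \left(-1461\right) + S = - 8 \left(\left(-1\right) \left(-19\right) - 5\right) \left(-1461\right) - 1024 = - 8 \left(19 - 5\right) \left(-1461\right) - 1024 = \left(-8\right) 14 \left(-1461\right) - 1024 = \left(-112\right) \left(-1461\right) - 1024 = 163632 - 1024 = 162608$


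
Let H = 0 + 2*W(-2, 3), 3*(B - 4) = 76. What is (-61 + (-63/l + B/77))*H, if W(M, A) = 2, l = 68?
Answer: -87887/357 ≈ -246.18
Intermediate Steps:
B = 88/3 (B = 4 + (⅓)*76 = 4 + 76/3 = 88/3 ≈ 29.333)
H = 4 (H = 0 + 2*2 = 0 + 4 = 4)
(-61 + (-63/l + B/77))*H = (-61 + (-63/68 + (88/3)/77))*4 = (-61 + (-63*1/68 + (88/3)*(1/77)))*4 = (-61 + (-63/68 + 8/21))*4 = (-61 - 779/1428)*4 = -87887/1428*4 = -87887/357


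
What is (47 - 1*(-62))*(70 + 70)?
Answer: 15260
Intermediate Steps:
(47 - 1*(-62))*(70 + 70) = (47 + 62)*140 = 109*140 = 15260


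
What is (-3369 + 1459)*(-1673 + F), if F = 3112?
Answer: -2748490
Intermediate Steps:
(-3369 + 1459)*(-1673 + F) = (-3369 + 1459)*(-1673 + 3112) = -1910*1439 = -2748490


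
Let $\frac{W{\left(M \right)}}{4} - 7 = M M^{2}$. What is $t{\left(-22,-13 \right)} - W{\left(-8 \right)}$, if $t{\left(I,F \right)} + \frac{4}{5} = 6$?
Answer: $\frac{10126}{5} \approx 2025.2$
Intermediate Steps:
$W{\left(M \right)} = 28 + 4 M^{3}$ ($W{\left(M \right)} = 28 + 4 M M^{2} = 28 + 4 M^{3}$)
$t{\left(I,F \right)} = \frac{26}{5}$ ($t{\left(I,F \right)} = - \frac{4}{5} + 6 = \frac{26}{5}$)
$t{\left(-22,-13 \right)} - W{\left(-8 \right)} = \frac{26}{5} - \left(28 + 4 \left(-8\right)^{3}\right) = \frac{26}{5} - \left(28 + 4 \left(-512\right)\right) = \frac{26}{5} - \left(28 - 2048\right) = \frac{26}{5} - -2020 = \frac{26}{5} + 2020 = \frac{10126}{5}$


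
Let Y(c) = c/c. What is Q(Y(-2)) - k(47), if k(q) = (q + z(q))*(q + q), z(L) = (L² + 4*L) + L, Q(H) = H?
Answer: -234153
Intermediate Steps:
Y(c) = 1
z(L) = L² + 5*L
k(q) = 2*q*(q + q*(5 + q)) (k(q) = (q + q*(5 + q))*(q + q) = (q + q*(5 + q))*(2*q) = 2*q*(q + q*(5 + q)))
Q(Y(-2)) - k(47) = 1 - 2*47²*(6 + 47) = 1 - 2*2209*53 = 1 - 1*234154 = 1 - 234154 = -234153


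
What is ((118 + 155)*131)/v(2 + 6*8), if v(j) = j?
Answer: 35763/50 ≈ 715.26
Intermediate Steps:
((118 + 155)*131)/v(2 + 6*8) = ((118 + 155)*131)/(2 + 6*8) = (273*131)/(2 + 48) = 35763/50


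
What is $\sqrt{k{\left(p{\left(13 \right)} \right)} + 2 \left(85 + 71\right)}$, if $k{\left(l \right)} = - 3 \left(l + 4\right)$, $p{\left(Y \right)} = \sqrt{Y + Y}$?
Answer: $\sqrt{300 - 3 \sqrt{26}} \approx 16.873$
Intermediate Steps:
$p{\left(Y \right)} = \sqrt{2} \sqrt{Y}$ ($p{\left(Y \right)} = \sqrt{2 Y} = \sqrt{2} \sqrt{Y}$)
$k{\left(l \right)} = -12 - 3 l$ ($k{\left(l \right)} = - 3 \left(4 + l\right) = -12 - 3 l$)
$\sqrt{k{\left(p{\left(13 \right)} \right)} + 2 \left(85 + 71\right)} = \sqrt{\left(-12 - 3 \sqrt{2} \sqrt{13}\right) + 2 \left(85 + 71\right)} = \sqrt{\left(-12 - 3 \sqrt{26}\right) + 2 \cdot 156} = \sqrt{\left(-12 - 3 \sqrt{26}\right) + 312} = \sqrt{300 - 3 \sqrt{26}}$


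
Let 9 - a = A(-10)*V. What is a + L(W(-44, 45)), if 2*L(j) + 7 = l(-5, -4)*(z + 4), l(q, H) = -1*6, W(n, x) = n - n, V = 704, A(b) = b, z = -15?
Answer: 14157/2 ≈ 7078.5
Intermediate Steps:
W(n, x) = 0
l(q, H) = -6
L(j) = 59/2 (L(j) = -7/2 + (-6*(-15 + 4))/2 = -7/2 + (-6*(-11))/2 = -7/2 + (½)*66 = -7/2 + 33 = 59/2)
a = 7049 (a = 9 - (-10)*704 = 9 - 1*(-7040) = 9 + 7040 = 7049)
a + L(W(-44, 45)) = 7049 + 59/2 = 14157/2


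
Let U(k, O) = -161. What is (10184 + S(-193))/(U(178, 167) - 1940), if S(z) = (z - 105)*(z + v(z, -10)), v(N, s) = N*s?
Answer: 507442/2101 ≈ 241.52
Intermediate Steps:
S(z) = -9*z*(-105 + z) (S(z) = (z - 105)*(z + z*(-10)) = (-105 + z)*(z - 10*z) = (-105 + z)*(-9*z) = -9*z*(-105 + z))
(10184 + S(-193))/(U(178, 167) - 1940) = (10184 + 9*(-193)*(105 - 1*(-193)))/(-161 - 1940) = (10184 + 9*(-193)*(105 + 193))/(-2101) = (10184 + 9*(-193)*298)*(-1/2101) = (10184 - 517626)*(-1/2101) = -507442*(-1/2101) = 507442/2101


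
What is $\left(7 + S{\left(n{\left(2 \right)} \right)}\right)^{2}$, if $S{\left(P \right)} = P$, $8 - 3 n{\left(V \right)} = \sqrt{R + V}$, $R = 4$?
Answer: $\frac{\left(29 - \sqrt{6}\right)^{2}}{9} \approx 78.326$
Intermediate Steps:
$n{\left(V \right)} = \frac{8}{3} - \frac{\sqrt{4 + V}}{3}$
$\left(7 + S{\left(n{\left(2 \right)} \right)}\right)^{2} = \left(7 + \left(\frac{8}{3} - \frac{\sqrt{4 + 2}}{3}\right)\right)^{2} = \left(7 + \left(\frac{8}{3} - \frac{\sqrt{6}}{3}\right)\right)^{2} = \left(\frac{29}{3} - \frac{\sqrt{6}}{3}\right)^{2}$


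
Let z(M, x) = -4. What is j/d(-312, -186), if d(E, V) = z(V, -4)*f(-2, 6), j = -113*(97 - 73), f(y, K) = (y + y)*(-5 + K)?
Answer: -339/2 ≈ -169.50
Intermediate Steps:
f(y, K) = 2*y*(-5 + K) (f(y, K) = (2*y)*(-5 + K) = 2*y*(-5 + K))
j = -2712 (j = -113*24 = -2712)
d(E, V) = 16 (d(E, V) = -8*(-2)*(-5 + 6) = -8*(-2) = -4*(-4) = 16)
j/d(-312, -186) = -2712/16 = -2712*1/16 = -339/2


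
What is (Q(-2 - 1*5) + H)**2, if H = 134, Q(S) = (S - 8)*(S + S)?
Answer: 118336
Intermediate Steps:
Q(S) = 2*S*(-8 + S) (Q(S) = (-8 + S)*(2*S) = 2*S*(-8 + S))
(Q(-2 - 1*5) + H)**2 = (2*(-2 - 1*5)*(-8 + (-2 - 1*5)) + 134)**2 = (2*(-2 - 5)*(-8 + (-2 - 5)) + 134)**2 = (2*(-7)*(-8 - 7) + 134)**2 = (2*(-7)*(-15) + 134)**2 = (210 + 134)**2 = 344**2 = 118336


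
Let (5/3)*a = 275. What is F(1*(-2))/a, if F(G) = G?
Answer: -2/165 ≈ -0.012121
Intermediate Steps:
a = 165 (a = (⅗)*275 = 165)
F(1*(-2))/a = (1*(-2))/165 = -2*1/165 = -2/165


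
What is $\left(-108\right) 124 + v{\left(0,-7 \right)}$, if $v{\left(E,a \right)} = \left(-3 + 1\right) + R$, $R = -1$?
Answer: $-13395$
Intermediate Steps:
$v{\left(E,a \right)} = -3$ ($v{\left(E,a \right)} = \left(-3 + 1\right) - 1 = -2 - 1 = -3$)
$\left(-108\right) 124 + v{\left(0,-7 \right)} = \left(-108\right) 124 - 3 = -13392 - 3 = -13395$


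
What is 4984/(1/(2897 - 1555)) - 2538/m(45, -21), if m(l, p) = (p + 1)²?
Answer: 1337704331/200 ≈ 6.6885e+6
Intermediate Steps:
m(l, p) = (1 + p)²
4984/(1/(2897 - 1555)) - 2538/m(45, -21) = 4984/(1/(2897 - 1555)) - 2538/(1 - 21)² = 4984/(1/1342) - 2538/((-20)²) = 4984/(1/1342) - 2538/400 = 4984*1342 - 2538*1/400 = 6688528 - 1269/200 = 1337704331/200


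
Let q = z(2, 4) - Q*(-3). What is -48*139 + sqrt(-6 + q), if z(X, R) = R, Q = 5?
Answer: -6672 + sqrt(13) ≈ -6668.4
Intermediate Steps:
q = 19 (q = 4 - 1*5*(-3) = 4 - 5*(-3) = 4 + 15 = 19)
-48*139 + sqrt(-6 + q) = -48*139 + sqrt(-6 + 19) = -6672 + sqrt(13)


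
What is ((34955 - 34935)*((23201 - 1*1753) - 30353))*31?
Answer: -5521100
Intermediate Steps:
((34955 - 34935)*((23201 - 1*1753) - 30353))*31 = (20*((23201 - 1753) - 30353))*31 = (20*(21448 - 30353))*31 = (20*(-8905))*31 = -178100*31 = -5521100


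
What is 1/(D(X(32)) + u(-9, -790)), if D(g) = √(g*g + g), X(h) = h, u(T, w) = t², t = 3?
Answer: -3/325 + 4*√66/975 ≈ 0.024099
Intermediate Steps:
u(T, w) = 9 (u(T, w) = 3² = 9)
D(g) = √(g + g²) (D(g) = √(g² + g) = √(g + g²))
1/(D(X(32)) + u(-9, -790)) = 1/(√(32*(1 + 32)) + 9) = 1/(√(32*33) + 9) = 1/(√1056 + 9) = 1/(4*√66 + 9) = 1/(9 + 4*√66)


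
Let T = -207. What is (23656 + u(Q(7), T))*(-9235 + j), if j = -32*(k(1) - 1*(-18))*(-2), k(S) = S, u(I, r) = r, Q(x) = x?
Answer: -188037531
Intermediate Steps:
j = 1216 (j = -32*(1 - 1*(-18))*(-2) = -32*(1 + 18)*(-2) = -32*19*(-2) = -608*(-2) = 1216)
(23656 + u(Q(7), T))*(-9235 + j) = (23656 - 207)*(-9235 + 1216) = 23449*(-8019) = -188037531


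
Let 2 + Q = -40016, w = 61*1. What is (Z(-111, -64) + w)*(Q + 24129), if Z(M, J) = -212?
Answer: 2399239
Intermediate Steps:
w = 61
Q = -40018 (Q = -2 - 40016 = -40018)
(Z(-111, -64) + w)*(Q + 24129) = (-212 + 61)*(-40018 + 24129) = -151*(-15889) = 2399239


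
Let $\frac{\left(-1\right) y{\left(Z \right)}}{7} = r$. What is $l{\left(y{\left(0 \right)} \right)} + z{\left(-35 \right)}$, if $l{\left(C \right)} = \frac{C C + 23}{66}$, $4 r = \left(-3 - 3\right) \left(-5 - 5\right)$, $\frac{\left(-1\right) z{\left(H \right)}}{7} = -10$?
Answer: $\frac{7834}{33} \approx 237.39$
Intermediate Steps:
$z{\left(H \right)} = 70$ ($z{\left(H \right)} = \left(-7\right) \left(-10\right) = 70$)
$r = 15$ ($r = \frac{\left(-3 - 3\right) \left(-5 - 5\right)}{4} = \frac{\left(-6\right) \left(-5 - 5\right)}{4} = \frac{\left(-6\right) \left(-10\right)}{4} = \frac{1}{4} \cdot 60 = 15$)
$y{\left(Z \right)} = -105$ ($y{\left(Z \right)} = \left(-7\right) 15 = -105$)
$l{\left(C \right)} = \frac{23}{66} + \frac{C^{2}}{66}$ ($l{\left(C \right)} = \left(C^{2} + 23\right) \frac{1}{66} = \left(23 + C^{2}\right) \frac{1}{66} = \frac{23}{66} + \frac{C^{2}}{66}$)
$l{\left(y{\left(0 \right)} \right)} + z{\left(-35 \right)} = \left(\frac{23}{66} + \frac{\left(-105\right)^{2}}{66}\right) + 70 = \left(\frac{23}{66} + \frac{1}{66} \cdot 11025\right) + 70 = \left(\frac{23}{66} + \frac{3675}{22}\right) + 70 = \frac{5524}{33} + 70 = \frac{7834}{33}$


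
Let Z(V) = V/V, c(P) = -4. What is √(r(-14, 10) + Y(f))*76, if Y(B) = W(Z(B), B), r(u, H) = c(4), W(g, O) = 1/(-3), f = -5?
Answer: 76*I*√39/3 ≈ 158.21*I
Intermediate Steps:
Z(V) = 1
W(g, O) = -⅓
r(u, H) = -4
Y(B) = -⅓
√(r(-14, 10) + Y(f))*76 = √(-4 - ⅓)*76 = √(-13/3)*76 = (I*√39/3)*76 = 76*I*√39/3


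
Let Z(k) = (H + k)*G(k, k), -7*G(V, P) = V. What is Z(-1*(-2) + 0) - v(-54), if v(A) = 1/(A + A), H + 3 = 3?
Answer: -425/756 ≈ -0.56217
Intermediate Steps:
H = 0 (H = -3 + 3 = 0)
G(V, P) = -V/7
Z(k) = -k**2/7 (Z(k) = (0 + k)*(-k/7) = k*(-k/7) = -k**2/7)
v(A) = 1/(2*A)
Z(-1*(-2) + 0) - v(-54) = -(-1*(-2) + 0)**2/7 - 1/(2*(-54)) = -(2 + 0)**2/7 - (-1)/(2*54) = -1/7*2**2 - 1*(-1/108) = -1/7*4 + 1/108 = -4/7 + 1/108 = -425/756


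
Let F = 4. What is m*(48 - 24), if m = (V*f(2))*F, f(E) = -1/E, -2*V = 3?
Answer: 72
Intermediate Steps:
V = -3/2 (V = -1/2*3 = -3/2 ≈ -1.5000)
m = 3 (m = -(-3)/(2*2)*4 = -3/2*(-1/2)*4 = (3/4)*4 = 3)
m*(48 - 24) = 3*(48 - 24) = 3*24 = 72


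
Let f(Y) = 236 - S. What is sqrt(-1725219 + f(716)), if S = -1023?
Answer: 2*I*sqrt(430990) ≈ 1313.0*I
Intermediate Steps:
f(Y) = 1259 (f(Y) = 236 - 1*(-1023) = 236 + 1023 = 1259)
sqrt(-1725219 + f(716)) = sqrt(-1725219 + 1259) = sqrt(-1723960) = 2*I*sqrt(430990)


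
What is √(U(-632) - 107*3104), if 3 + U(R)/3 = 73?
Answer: I*√331918 ≈ 576.12*I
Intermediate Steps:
U(R) = 210 (U(R) = -9 + 3*73 = -9 + 219 = 210)
√(U(-632) - 107*3104) = √(210 - 107*3104) = √(210 - 332128) = √(-331918) = I*√331918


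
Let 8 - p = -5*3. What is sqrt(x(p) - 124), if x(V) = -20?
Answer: 12*I ≈ 12.0*I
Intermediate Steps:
p = 23 (p = 8 - (-5)*3 = 8 - 1*(-15) = 8 + 15 = 23)
sqrt(x(p) - 124) = sqrt(-20 - 124) = sqrt(-144) = 12*I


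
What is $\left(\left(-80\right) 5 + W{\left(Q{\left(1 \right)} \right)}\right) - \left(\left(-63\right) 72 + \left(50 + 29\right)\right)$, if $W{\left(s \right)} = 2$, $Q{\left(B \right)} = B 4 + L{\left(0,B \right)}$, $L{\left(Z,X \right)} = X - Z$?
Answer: $4059$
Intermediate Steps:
$Q{\left(B \right)} = 5 B$ ($Q{\left(B \right)} = B 4 + \left(B - 0\right) = 4 B + \left(B + 0\right) = 4 B + B = 5 B$)
$\left(\left(-80\right) 5 + W{\left(Q{\left(1 \right)} \right)}\right) - \left(\left(-63\right) 72 + \left(50 + 29\right)\right) = \left(\left(-80\right) 5 + 2\right) - \left(\left(-63\right) 72 + \left(50 + 29\right)\right) = \left(-400 + 2\right) - \left(-4536 + 79\right) = -398 - -4457 = -398 + 4457 = 4059$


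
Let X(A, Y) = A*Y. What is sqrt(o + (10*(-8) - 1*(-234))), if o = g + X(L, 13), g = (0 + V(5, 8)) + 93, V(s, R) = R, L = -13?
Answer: sqrt(86) ≈ 9.2736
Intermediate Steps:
g = 101 (g = (0 + 8) + 93 = 8 + 93 = 101)
o = -68 (o = 101 - 13*13 = 101 - 169 = -68)
sqrt(o + (10*(-8) - 1*(-234))) = sqrt(-68 + (10*(-8) - 1*(-234))) = sqrt(-68 + (-80 + 234)) = sqrt(-68 + 154) = sqrt(86)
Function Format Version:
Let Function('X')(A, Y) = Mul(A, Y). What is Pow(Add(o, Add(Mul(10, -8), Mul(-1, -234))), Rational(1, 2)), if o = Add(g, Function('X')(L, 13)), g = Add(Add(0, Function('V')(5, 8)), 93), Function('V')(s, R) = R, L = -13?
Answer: Pow(86, Rational(1, 2)) ≈ 9.2736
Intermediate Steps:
g = 101 (g = Add(Add(0, 8), 93) = Add(8, 93) = 101)
o = -68 (o = Add(101, Mul(-13, 13)) = Add(101, -169) = -68)
Pow(Add(o, Add(Mul(10, -8), Mul(-1, -234))), Rational(1, 2)) = Pow(Add(-68, Add(Mul(10, -8), Mul(-1, -234))), Rational(1, 2)) = Pow(Add(-68, Add(-80, 234)), Rational(1, 2)) = Pow(Add(-68, 154), Rational(1, 2)) = Pow(86, Rational(1, 2))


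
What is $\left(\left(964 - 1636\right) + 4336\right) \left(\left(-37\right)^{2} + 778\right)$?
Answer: $7866608$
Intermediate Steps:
$\left(\left(964 - 1636\right) + 4336\right) \left(\left(-37\right)^{2} + 778\right) = \left(-672 + 4336\right) \left(1369 + 778\right) = 3664 \cdot 2147 = 7866608$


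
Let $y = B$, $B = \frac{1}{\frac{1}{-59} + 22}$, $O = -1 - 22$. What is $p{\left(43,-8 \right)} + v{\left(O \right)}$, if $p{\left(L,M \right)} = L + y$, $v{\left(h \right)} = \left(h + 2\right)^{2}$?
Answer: $\frac{627807}{1297} \approx 484.05$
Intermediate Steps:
$O = -23$ ($O = -1 - 22 = -23$)
$B = \frac{59}{1297}$ ($B = \frac{1}{- \frac{1}{59} + 22} = \frac{1}{\frac{1297}{59}} = \frac{59}{1297} \approx 0.04549$)
$y = \frac{59}{1297} \approx 0.04549$
$v{\left(h \right)} = \left(2 + h\right)^{2}$
$p{\left(L,M \right)} = \frac{59}{1297} + L$ ($p{\left(L,M \right)} = L + \frac{59}{1297} = \frac{59}{1297} + L$)
$p{\left(43,-8 \right)} + v{\left(O \right)} = \left(\frac{59}{1297} + 43\right) + \left(2 - 23\right)^{2} = \frac{55830}{1297} + \left(-21\right)^{2} = \frac{55830}{1297} + 441 = \frac{627807}{1297}$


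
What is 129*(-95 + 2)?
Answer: -11997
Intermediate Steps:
129*(-95 + 2) = 129*(-93) = -11997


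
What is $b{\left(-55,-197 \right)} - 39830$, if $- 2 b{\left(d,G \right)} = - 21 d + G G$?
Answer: $-59812$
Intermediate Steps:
$b{\left(d,G \right)} = - \frac{G^{2}}{2} + \frac{21 d}{2}$ ($b{\left(d,G \right)} = - \frac{- 21 d + G G}{2} = - \frac{- 21 d + G^{2}}{2} = - \frac{G^{2} - 21 d}{2} = - \frac{G^{2}}{2} + \frac{21 d}{2}$)
$b{\left(-55,-197 \right)} - 39830 = \left(- \frac{\left(-197\right)^{2}}{2} + \frac{21}{2} \left(-55\right)\right) - 39830 = \left(\left(- \frac{1}{2}\right) 38809 - \frac{1155}{2}\right) - 39830 = \left(- \frac{38809}{2} - \frac{1155}{2}\right) - 39830 = -19982 - 39830 = -59812$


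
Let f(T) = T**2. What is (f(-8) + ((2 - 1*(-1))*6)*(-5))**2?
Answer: 676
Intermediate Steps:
(f(-8) + ((2 - 1*(-1))*6)*(-5))**2 = ((-8)**2 + ((2 - 1*(-1))*6)*(-5))**2 = (64 + ((2 + 1)*6)*(-5))**2 = (64 + (3*6)*(-5))**2 = (64 + 18*(-5))**2 = (64 - 90)**2 = (-26)**2 = 676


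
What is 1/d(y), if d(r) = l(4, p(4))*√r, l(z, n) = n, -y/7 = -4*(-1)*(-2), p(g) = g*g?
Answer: √14/448 ≈ 0.0083519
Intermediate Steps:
p(g) = g²
y = 56 (y = -7*(-4*(-1))*(-2) = -28*(-2) = -7*(-8) = 56)
d(r) = 16*√r (d(r) = 4²*√r = 16*√r)
1/d(y) = 1/(16*√56) = 1/(16*(2*√14)) = 1/(32*√14) = √14/448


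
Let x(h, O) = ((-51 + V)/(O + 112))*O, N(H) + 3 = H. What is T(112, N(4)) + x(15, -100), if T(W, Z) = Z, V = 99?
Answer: -399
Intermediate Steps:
N(H) = -3 + H
x(h, O) = 48*O/(112 + O) (x(h, O) = ((-51 + 99)/(O + 112))*O = (48/(112 + O))*O = 48*O/(112 + O))
T(112, N(4)) + x(15, -100) = (-3 + 4) + 48*(-100)/(112 - 100) = 1 + 48*(-100)/12 = 1 + 48*(-100)*(1/12) = 1 - 400 = -399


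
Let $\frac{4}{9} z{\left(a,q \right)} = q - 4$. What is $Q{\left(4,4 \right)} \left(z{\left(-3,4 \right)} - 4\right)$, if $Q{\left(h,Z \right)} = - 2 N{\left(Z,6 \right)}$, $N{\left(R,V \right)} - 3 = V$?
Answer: $72$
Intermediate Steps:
$z{\left(a,q \right)} = -9 + \frac{9 q}{4}$ ($z{\left(a,q \right)} = \frac{9 \left(q - 4\right)}{4} = \frac{9 \left(-4 + q\right)}{4} = -9 + \frac{9 q}{4}$)
$N{\left(R,V \right)} = 3 + V$
$Q{\left(h,Z \right)} = -18$ ($Q{\left(h,Z \right)} = - 2 \left(3 + 6\right) = \left(-2\right) 9 = -18$)
$Q{\left(4,4 \right)} \left(z{\left(-3,4 \right)} - 4\right) = - 18 \left(\left(-9 + \frac{9}{4} \cdot 4\right) - 4\right) = - 18 \left(\left(-9 + 9\right) - 4\right) = - 18 \left(0 - 4\right) = \left(-18\right) \left(-4\right) = 72$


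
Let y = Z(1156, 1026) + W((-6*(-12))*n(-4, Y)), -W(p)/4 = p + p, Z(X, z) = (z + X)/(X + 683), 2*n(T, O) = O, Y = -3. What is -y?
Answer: -1591078/1839 ≈ -865.19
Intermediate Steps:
n(T, O) = O/2
Z(X, z) = (X + z)/(683 + X)
W(p) = -8*p (W(p) = -4*(p + p) = -8*p)
y = 1591078/1839 (y = (1156 + 1026)/(683 + 1156) - 8*(-6*(-12))*(½)*(-3) = 2182/1839 - 576*(-3)/2 = (1/1839)*2182 - 8*(-108) = 2182/1839 + 864 = 1591078/1839 ≈ 865.19)
-y = -1*1591078/1839 = -1591078/1839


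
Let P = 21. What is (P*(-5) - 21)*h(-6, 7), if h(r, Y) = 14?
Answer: -1764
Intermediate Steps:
(P*(-5) - 21)*h(-6, 7) = (21*(-5) - 21)*14 = (-105 - 21)*14 = -126*14 = -1764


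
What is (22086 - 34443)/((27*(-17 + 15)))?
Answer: 1373/6 ≈ 228.83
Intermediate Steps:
(22086 - 34443)/((27*(-17 + 15))) = -12357/(27*(-2)) = -12357/(-54) = -12357*(-1/54) = 1373/6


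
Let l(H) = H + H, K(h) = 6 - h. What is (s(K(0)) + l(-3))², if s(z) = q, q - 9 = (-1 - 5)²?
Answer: 1521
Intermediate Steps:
q = 45 (q = 9 + (-1 - 5)² = 9 + (-6)² = 9 + 36 = 45)
s(z) = 45
l(H) = 2*H
(s(K(0)) + l(-3))² = (45 + 2*(-3))² = (45 - 6)² = 39² = 1521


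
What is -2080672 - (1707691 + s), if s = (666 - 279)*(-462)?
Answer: -3609569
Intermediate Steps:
s = -178794 (s = 387*(-462) = -178794)
-2080672 - (1707691 + s) = -2080672 - (1707691 - 178794) = -2080672 - 1*1528897 = -2080672 - 1528897 = -3609569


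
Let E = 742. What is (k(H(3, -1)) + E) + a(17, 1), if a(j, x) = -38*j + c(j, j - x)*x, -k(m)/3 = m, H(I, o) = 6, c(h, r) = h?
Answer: 95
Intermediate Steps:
k(m) = -3*m
a(j, x) = -38*j + j*x
(k(H(3, -1)) + E) + a(17, 1) = (-3*6 + 742) + 17*(-38 + 1) = (-18 + 742) + 17*(-37) = 724 - 629 = 95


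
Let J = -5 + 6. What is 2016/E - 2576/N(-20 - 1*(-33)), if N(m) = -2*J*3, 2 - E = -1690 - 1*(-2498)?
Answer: 516040/1209 ≈ 426.83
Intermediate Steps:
E = -806 (E = 2 - (-1690 - 1*(-2498)) = 2 - (-1690 + 2498) = 2 - 1*808 = 2 - 808 = -806)
J = 1
N(m) = -6 (N(m) = -2*1*3 = -2*3 = -6)
2016/E - 2576/N(-20 - 1*(-33)) = 2016/(-806) - 2576/(-6) = 2016*(-1/806) - 2576*(-1/6) = -1008/403 + 1288/3 = 516040/1209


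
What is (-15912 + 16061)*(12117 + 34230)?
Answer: 6905703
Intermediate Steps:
(-15912 + 16061)*(12117 + 34230) = 149*46347 = 6905703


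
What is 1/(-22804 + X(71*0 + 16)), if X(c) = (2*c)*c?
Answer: -1/22292 ≈ -4.4859e-5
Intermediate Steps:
X(c) = 2*c**2
1/(-22804 + X(71*0 + 16)) = 1/(-22804 + 2*(71*0 + 16)**2) = 1/(-22804 + 2*(0 + 16)**2) = 1/(-22804 + 2*16**2) = 1/(-22804 + 2*256) = 1/(-22804 + 512) = 1/(-22292) = -1/22292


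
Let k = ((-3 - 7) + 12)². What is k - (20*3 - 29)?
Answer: -27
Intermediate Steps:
k = 4 (k = (-10 + 12)² = 2² = 4)
k - (20*3 - 29) = 4 - (20*3 - 29) = 4 - (60 - 29) = 4 - 1*31 = 4 - 31 = -27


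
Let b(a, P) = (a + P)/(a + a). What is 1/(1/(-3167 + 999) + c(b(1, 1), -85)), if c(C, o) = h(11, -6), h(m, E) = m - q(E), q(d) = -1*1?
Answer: 2168/26015 ≈ 0.083337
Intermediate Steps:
q(d) = -1
b(a, P) = (P + a)/(2*a) (b(a, P) = (P + a)/((2*a)) = (P + a)*(1/(2*a)) = (P + a)/(2*a))
h(m, E) = 1 + m (h(m, E) = m - 1*(-1) = m + 1 = 1 + m)
c(C, o) = 12 (c(C, o) = 1 + 11 = 12)
1/(1/(-3167 + 999) + c(b(1, 1), -85)) = 1/(1/(-3167 + 999) + 12) = 1/(1/(-2168) + 12) = 1/(-1/2168 + 12) = 1/(26015/2168) = 2168/26015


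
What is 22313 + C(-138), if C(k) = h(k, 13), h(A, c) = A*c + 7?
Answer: 20526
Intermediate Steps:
h(A, c) = 7 + A*c
C(k) = 7 + 13*k (C(k) = 7 + k*13 = 7 + 13*k)
22313 + C(-138) = 22313 + (7 + 13*(-138)) = 22313 + (7 - 1794) = 22313 - 1787 = 20526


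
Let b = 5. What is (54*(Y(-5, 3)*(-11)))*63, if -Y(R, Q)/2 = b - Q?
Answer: 149688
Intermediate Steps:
Y(R, Q) = -10 + 2*Q (Y(R, Q) = -2*(5 - Q) = -10 + 2*Q)
(54*(Y(-5, 3)*(-11)))*63 = (54*((-10 + 2*3)*(-11)))*63 = (54*((-10 + 6)*(-11)))*63 = (54*(-4*(-11)))*63 = (54*44)*63 = 2376*63 = 149688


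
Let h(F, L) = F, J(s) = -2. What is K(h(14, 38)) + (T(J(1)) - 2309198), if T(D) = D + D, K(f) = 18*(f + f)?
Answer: -2308698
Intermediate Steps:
K(f) = 36*f (K(f) = 18*(2*f) = 36*f)
T(D) = 2*D
K(h(14, 38)) + (T(J(1)) - 2309198) = 36*14 + (2*(-2) - 2309198) = 504 + (-4 - 2309198) = 504 - 2309202 = -2308698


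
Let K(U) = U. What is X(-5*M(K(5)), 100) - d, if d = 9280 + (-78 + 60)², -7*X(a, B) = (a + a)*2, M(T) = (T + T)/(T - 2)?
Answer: -201484/21 ≈ -9594.5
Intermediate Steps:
M(T) = 2*T/(-2 + T) (M(T) = (2*T)/(-2 + T) = 2*T/(-2 + T))
X(a, B) = -4*a/7 (X(a, B) = -(a + a)*2/7 = -2*a*2/7 = -4*a/7)
d = 9604 (d = 9280 + (-18)² = 9280 + 324 = 9604)
X(-5*M(K(5)), 100) - d = -(-20)*2*5/(-2 + 5)/7 - 1*9604 = -(-20)*2*5/3/7 - 9604 = -(-20)*2*5*(⅓)/7 - 9604 = -(-20)*10/(7*3) - 9604 = -4/7*(-50/3) - 9604 = 200/21 - 9604 = -201484/21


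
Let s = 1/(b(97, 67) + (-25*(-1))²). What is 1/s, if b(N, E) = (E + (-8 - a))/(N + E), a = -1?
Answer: 25640/41 ≈ 625.37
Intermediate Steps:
b(N, E) = (-7 + E)/(E + N) (b(N, E) = (E + (-8 - 1*(-1)))/(N + E) = (E + (-8 + 1))/(E + N) = (E - 7)/(E + N) = (-7 + E)/(E + N))
s = 41/25640 (s = 1/((-7 + 67)/(67 + 97) + (-25*(-1))²) = 1/(60/164 + 25²) = 1/((1/164)*60 + 625) = 1/(15/41 + 625) = 1/(25640/41) = 41/25640 ≈ 0.0015991)
1/s = 1/(41/25640) = 25640/41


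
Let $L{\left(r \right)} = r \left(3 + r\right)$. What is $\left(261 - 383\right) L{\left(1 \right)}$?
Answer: $-488$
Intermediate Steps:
$\left(261 - 383\right) L{\left(1 \right)} = \left(261 - 383\right) 1 \left(3 + 1\right) = - 122 \cdot 1 \cdot 4 = \left(-122\right) 4 = -488$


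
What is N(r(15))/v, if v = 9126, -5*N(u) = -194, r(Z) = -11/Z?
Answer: 97/22815 ≈ 0.0042516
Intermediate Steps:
N(u) = 194/5 (N(u) = -1/5*(-194) = 194/5)
N(r(15))/v = (194/5)/9126 = (194/5)*(1/9126) = 97/22815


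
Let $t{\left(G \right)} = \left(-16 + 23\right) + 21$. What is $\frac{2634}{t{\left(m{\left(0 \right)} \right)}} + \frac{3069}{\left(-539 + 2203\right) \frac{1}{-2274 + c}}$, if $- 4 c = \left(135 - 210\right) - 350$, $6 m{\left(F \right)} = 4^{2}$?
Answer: $- \frac{13992009}{3584} \approx -3904.0$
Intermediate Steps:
$m{\left(F \right)} = \frac{8}{3}$ ($m{\left(F \right)} = \frac{4^{2}}{6} = \frac{1}{6} \cdot 16 = \frac{8}{3}$)
$t{\left(G \right)} = 28$ ($t{\left(G \right)} = 7 + 21 = 28$)
$c = \frac{425}{4}$ ($c = - \frac{\left(135 - 210\right) - 350}{4} = - \frac{-75 - 350}{4} = \left(- \frac{1}{4}\right) \left(-425\right) = \frac{425}{4} \approx 106.25$)
$\frac{2634}{t{\left(m{\left(0 \right)} \right)}} + \frac{3069}{\left(-539 + 2203\right) \frac{1}{-2274 + c}} = \frac{2634}{28} + \frac{3069}{\left(-539 + 2203\right) \frac{1}{-2274 + \frac{425}{4}}} = 2634 \cdot \frac{1}{28} + \frac{3069}{1664 \frac{1}{- \frac{8671}{4}}} = \frac{1317}{14} + \frac{3069}{1664 \left(- \frac{4}{8671}\right)} = \frac{1317}{14} + \frac{3069}{- \frac{512}{667}} = \frac{1317}{14} + 3069 \left(- \frac{667}{512}\right) = \frac{1317}{14} - \frac{2047023}{512} = - \frac{13992009}{3584}$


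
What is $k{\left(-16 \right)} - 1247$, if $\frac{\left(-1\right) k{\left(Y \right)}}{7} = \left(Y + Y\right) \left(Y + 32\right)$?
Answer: $2337$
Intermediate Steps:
$k{\left(Y \right)} = - 14 Y \left(32 + Y\right)$ ($k{\left(Y \right)} = - 7 \left(Y + Y\right) \left(Y + 32\right) = - 7 \cdot 2 Y \left(32 + Y\right) = - 14 Y \left(32 + Y\right)$)
$k{\left(-16 \right)} - 1247 = \left(-14\right) \left(-16\right) \left(32 - 16\right) - 1247 = \left(-14\right) \left(-16\right) 16 - 1247 = 3584 - 1247 = 2337$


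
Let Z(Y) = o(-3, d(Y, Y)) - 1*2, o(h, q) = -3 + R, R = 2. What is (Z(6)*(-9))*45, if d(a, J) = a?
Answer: 1215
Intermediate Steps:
o(h, q) = -1 (o(h, q) = -3 + 2 = -1)
Z(Y) = -3 (Z(Y) = -1 - 1*2 = -1 - 2 = -3)
(Z(6)*(-9))*45 = -3*(-9)*45 = 27*45 = 1215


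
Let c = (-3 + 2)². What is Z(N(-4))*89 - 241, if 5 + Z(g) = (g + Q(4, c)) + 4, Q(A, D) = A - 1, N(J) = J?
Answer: -419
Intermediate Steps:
c = 1 (c = (-1)² = 1)
Q(A, D) = -1 + A
Z(g) = 2 + g (Z(g) = -5 + ((g + (-1 + 4)) + 4) = -5 + ((g + 3) + 4) = -5 + ((3 + g) + 4) = -5 + (7 + g) = 2 + g)
Z(N(-4))*89 - 241 = (2 - 4)*89 - 241 = -2*89 - 241 = -178 - 241 = -419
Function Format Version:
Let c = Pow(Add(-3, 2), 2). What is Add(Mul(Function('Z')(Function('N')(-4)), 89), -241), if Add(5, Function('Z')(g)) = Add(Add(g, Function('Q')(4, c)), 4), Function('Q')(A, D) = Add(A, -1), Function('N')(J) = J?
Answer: -419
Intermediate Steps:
c = 1 (c = Pow(-1, 2) = 1)
Function('Q')(A, D) = Add(-1, A)
Function('Z')(g) = Add(2, g) (Function('Z')(g) = Add(-5, Add(Add(g, Add(-1, 4)), 4)) = Add(-5, Add(Add(g, 3), 4)) = Add(-5, Add(Add(3, g), 4)) = Add(-5, Add(7, g)) = Add(2, g))
Add(Mul(Function('Z')(Function('N')(-4)), 89), -241) = Add(Mul(Add(2, -4), 89), -241) = Add(Mul(-2, 89), -241) = Add(-178, -241) = -419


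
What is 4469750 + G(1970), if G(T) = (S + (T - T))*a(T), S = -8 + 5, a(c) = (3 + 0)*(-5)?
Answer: 4469795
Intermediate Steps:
a(c) = -15 (a(c) = 3*(-5) = -15)
S = -3
G(T) = 45 (G(T) = (-3 + (T - T))*(-15) = (-3 + 0)*(-15) = -3*(-15) = 45)
4469750 + G(1970) = 4469750 + 45 = 4469795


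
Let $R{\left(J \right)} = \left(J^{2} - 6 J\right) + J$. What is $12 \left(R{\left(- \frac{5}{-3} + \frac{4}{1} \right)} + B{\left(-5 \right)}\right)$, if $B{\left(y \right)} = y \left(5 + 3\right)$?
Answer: $- \frac{1304}{3} \approx -434.67$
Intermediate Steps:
$B{\left(y \right)} = 8 y$ ($B{\left(y \right)} = y 8 = 8 y$)
$R{\left(J \right)} = J^{2} - 5 J$
$12 \left(R{\left(- \frac{5}{-3} + \frac{4}{1} \right)} + B{\left(-5 \right)}\right) = 12 \left(\left(- \frac{5}{-3} + \frac{4}{1}\right) \left(-5 + \left(- \frac{5}{-3} + \frac{4}{1}\right)\right) + 8 \left(-5\right)\right) = 12 \left(\left(\left(-5\right) \left(- \frac{1}{3}\right) + 4 \cdot 1\right) \left(-5 + \left(\left(-5\right) \left(- \frac{1}{3}\right) + 4 \cdot 1\right)\right) - 40\right) = 12 \left(\left(\frac{5}{3} + 4\right) \left(-5 + \left(\frac{5}{3} + 4\right)\right) - 40\right) = 12 \left(\frac{17 \left(-5 + \frac{17}{3}\right)}{3} - 40\right) = 12 \left(\frac{17}{3} \cdot \frac{2}{3} - 40\right) = 12 \left(\frac{34}{9} - 40\right) = 12 \left(- \frac{326}{9}\right) = - \frac{1304}{3}$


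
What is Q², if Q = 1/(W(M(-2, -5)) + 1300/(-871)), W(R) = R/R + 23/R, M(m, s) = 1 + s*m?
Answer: 543169/1387684 ≈ 0.39142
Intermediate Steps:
M(m, s) = 1 + m*s
W(R) = 1 + 23/R
Q = 737/1178 (Q = 1/((23 + (1 - 2*(-5)))/(1 - 2*(-5)) + 1300/(-871)) = 1/((23 + (1 + 10))/(1 + 10) + 1300*(-1/871)) = 1/((23 + 11)/11 - 100/67) = 1/((1/11)*34 - 100/67) = 1/(34/11 - 100/67) = 1/(1178/737) = 737/1178 ≈ 0.62564)
Q² = (737/1178)² = 543169/1387684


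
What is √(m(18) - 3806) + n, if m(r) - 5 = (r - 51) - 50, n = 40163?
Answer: 40163 + 2*I*√971 ≈ 40163.0 + 62.322*I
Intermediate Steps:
m(r) = -96 + r (m(r) = 5 + ((r - 51) - 50) = 5 + ((-51 + r) - 50) = 5 + (-101 + r) = -96 + r)
√(m(18) - 3806) + n = √((-96 + 18) - 3806) + 40163 = √(-78 - 3806) + 40163 = √(-3884) + 40163 = 2*I*√971 + 40163 = 40163 + 2*I*√971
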